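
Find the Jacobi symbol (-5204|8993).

(-5204|8993)
  = (5204|8993)    [8993 ≡ 1 mod 4 ⇒ (-1|8993) = +1]
  = (1301|8993)    [8993 ≡ 1 mod 8 ⇒ (2|8993)^2 = +1]
  = (8993|1301)    [QR: 1301 ≡ 1 mod 4, sign kept]
  = (1187|1301)    [8993 ≡ 1187 mod 1301]
  = (1301|1187)    [QR: 1301 ≡ 1 mod 4, sign kept]
  = (114|1187)    [1301 ≡ 114 mod 1187]
  = -(57|1187)    [1187 ≡ 3 mod 8 ⇒ (2|1187) = -1]
  = -(1187|57)    [QR: 57 ≡ 1 mod 4, sign kept]
  = -(47|57)    [1187 ≡ 47 mod 57]
  = -(57|47)    [QR: 57 ≡ 1 mod 4, sign kept]
  = -(10|47)    [57 ≡ 10 mod 47]
  = -(5|47)    [47 ≡ 7 mod 8 ⇒ (2|47) = +1]
  = -(47|5)    [QR: 5 ≡ 1 mod 4, sign kept]
  = -(2|5)    [47 ≡ 2 mod 5]
  = (1|5)    [5 ≡ 5 mod 8 ⇒ (2|5) = -1]
  = 1    [(1|5) = 1]

1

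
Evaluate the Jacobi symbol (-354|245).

Pull out -1: (-354|245) = (-1|245)·(354|245). Since 245 ≡ 1 (mod 4), (-1|245) = +1. Now have (354|245).
Reduce the numerator: 354 ≡ 109 (mod 245), so (354|245) = (109|245).
109 ≡ 1 (mod 4), so quadratic reciprocity gives (109|245) = (245|109). Reduce: 245 ≡ 27 (mod 109). Now have (27|109).
109 ≡ 1 (mod 4), so quadratic reciprocity gives (27|109) = (109|27). Reduce: 109 ≡ 1 (mod 27). Now have (1|27).
(1|27) = 1. Collecting the sign factors: 1.

1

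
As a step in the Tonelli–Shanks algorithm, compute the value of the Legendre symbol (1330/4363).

Factor out 2: 1330 = 2·665. Since 4363 ≡ 3 (mod 8), (2/4363) = -1. Now have -(665/4363).
665 ≡ 1 (mod 4), so quadratic reciprocity gives (665/4363) = (4363/665). Reduce: 4363 ≡ 373 (mod 665). Now have -(373/665).
373 ≡ 1 (mod 4), so quadratic reciprocity gives (373/665) = (665/373). Reduce: 665 ≡ 292 (mod 373). Now have -(292/373).
Factor out 2: 292 = 2^2·73. Since 373 ≡ 5 (mod 8), (2/373) = -1, and (2/373)^2 = +1. Now have -(73/373).
73 ≡ 1 (mod 4), so quadratic reciprocity gives (73/373) = (373/73). Reduce: 373 ≡ 8 (mod 73). Now have -(8/73).
Factor out 2: 8 = 2^3. Since 73 ≡ 1 (mod 8), (2/73) = +1, and (2/73)^3 = +1. Now have -(1/73).
(1/73) = 1. Collecting the sign factors: -1.

-1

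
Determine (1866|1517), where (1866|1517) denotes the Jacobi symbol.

(1866|1517)
  = (349|1517)    [1866 ≡ 349 mod 1517]
  = (1517|349)    [QR: 349 ≡ 1 mod 4, sign kept]
  = (121|349)    [1517 ≡ 121 mod 349]
  = (349|121)    [QR: 121 ≡ 1 mod 4, sign kept]
  = (107|121)    [349 ≡ 107 mod 121]
  = (121|107)    [QR: 121 ≡ 1 mod 4, sign kept]
  = (14|107)    [121 ≡ 14 mod 107]
  = -(7|107)    [107 ≡ 3 mod 8 ⇒ (2|107) = -1]
  = (107|7)    [QR: both ≡ 3 mod 4, sign flips]
  = (2|7)    [107 ≡ 2 mod 7]
  = (1|7)    [7 ≡ 7 mod 8 ⇒ (2|7) = +1]
  = 1    [(1|7) = 1]

1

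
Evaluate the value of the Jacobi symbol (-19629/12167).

Reduce the numerator: -19629 ≡ 4705 (mod 12167), so (-19629/12167) = (4705/12167).
4705 ≡ 1 (mod 4), so quadratic reciprocity gives (4705/12167) = (12167/4705). Reduce: 12167 ≡ 2757 (mod 4705). Now have (2757/4705).
2757 ≡ 1 (mod 4), so quadratic reciprocity gives (2757/4705) = (4705/2757). Reduce: 4705 ≡ 1948 (mod 2757). Now have (1948/2757).
Factor out 2: 1948 = 2^2·487. Since 2757 ≡ 5 (mod 8), (2/2757) = -1, and (2/2757)^2 = +1. Now have (487/2757).
2757 ≡ 1 (mod 4), so quadratic reciprocity gives (487/2757) = (2757/487). Reduce: 2757 ≡ 322 (mod 487). Now have (322/487).
Factor out 2: 322 = 2·161. Since 487 ≡ 7 (mod 8), (2/487) = +1. Now have (161/487).
161 ≡ 1 (mod 4), so quadratic reciprocity gives (161/487) = (487/161). Reduce: 487 ≡ 4 (mod 161). Now have (4/161).
Factor out 2: 4 = 2^2. Since 161 ≡ 1 (mod 8), (2/161) = +1, and (2/161)^2 = +1. Now have (1/161).
(1/161) = 1. Collecting the sign factors: 1.

1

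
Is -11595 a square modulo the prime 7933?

no

Reduce the numerator: -11595 ≡ 4271 (mod 7933), so (-11595/7933) = (4271/7933).
7933 ≡ 1 (mod 4), so quadratic reciprocity gives (4271/7933) = (7933/4271). Reduce: 7933 ≡ 3662 (mod 4271). Now have (3662/4271).
Factor out 2: 3662 = 2·1831. Since 4271 ≡ 7 (mod 8), (2/4271) = +1. Now have (1831/4271).
Both 1831 ≡ 3 and 4271 ≡ 3 (mod 4), so reciprocity gives (1831/4271) = -(4271/1831). Reduce: 4271 ≡ 609 (mod 1831). Now have -(609/1831).
609 ≡ 1 (mod 4), so quadratic reciprocity gives (609/1831) = (1831/609). Reduce: 1831 ≡ 4 (mod 609). Now have -(4/609).
Factor out 2: 4 = 2^2. Since 609 ≡ 1 (mod 8), (2/609) = +1, and (2/609)^2 = +1. Now have -(1/609).
(1/609) = 1. Collecting the sign factors: -1.
(-11595/7933) = -1, and 7933 is prime, so -11595 is not a quadratic residue mod 7933.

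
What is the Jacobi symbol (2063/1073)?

(2063/1073)
  = (990/1073)    [2063 ≡ 990 mod 1073]
  = (495/1073)    [1073 ≡ 1 mod 8 ⇒ (2/1073) = +1]
  = (1073/495)    [QR: 1073 ≡ 1 mod 4, sign kept]
  = (83/495)    [1073 ≡ 83 mod 495]
  = -(495/83)    [QR: both ≡ 3 mod 4, sign flips]
  = -(80/83)    [495 ≡ 80 mod 83]
  = -(5/83)    [83 ≡ 3 mod 8 ⇒ (2/83)^4 = +1]
  = -(83/5)    [QR: 5 ≡ 1 mod 4, sign kept]
  = -(3/5)    [83 ≡ 3 mod 5]
  = -(5/3)    [QR: 5 ≡ 1 mod 4, sign kept]
  = -(2/3)    [5 ≡ 2 mod 3]
  = (1/3)    [3 ≡ 3 mod 8 ⇒ (2/3) = -1]
  = 1    [(1/3) = 1]

1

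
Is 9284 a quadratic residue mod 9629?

(9284/9629)
  = (2321/9629)    [9629 ≡ 5 mod 8 ⇒ (2/9629)^2 = +1]
  = (9629/2321)    [QR: 2321 ≡ 1 mod 4, sign kept]
  = (345/2321)    [9629 ≡ 345 mod 2321]
  = (2321/345)    [QR: 345 ≡ 1 mod 4, sign kept]
  = (251/345)    [2321 ≡ 251 mod 345]
  = (345/251)    [QR: 345 ≡ 1 mod 4, sign kept]
  = (94/251)    [345 ≡ 94 mod 251]
  = -(47/251)    [251 ≡ 3 mod 8 ⇒ (2/251) = -1]
  = (251/47)    [QR: both ≡ 3 mod 4, sign flips]
  = (16/47)    [251 ≡ 16 mod 47]
  = (1/47)    [47 ≡ 7 mod 8 ⇒ (2/47)^4 = +1]
  = 1    [(1/47) = 1]
The Legendre symbol is 1, so x^2 ≡ 9284 (mod 9629) has solution.

yes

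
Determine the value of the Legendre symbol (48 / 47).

(48 / 47)
  = (1 / 47)    [48 ≡ 1 mod 47]
  = 1    [(1 / 47) = 1]

1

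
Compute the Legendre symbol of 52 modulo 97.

-1

(52/97)
  = (13/97)    [97 ≡ 1 mod 8 ⇒ (2/97)^2 = +1]
  = (97/13)    [QR: 13 ≡ 1 mod 4, sign kept]
  = (6/13)    [97 ≡ 6 mod 13]
  = -(3/13)    [13 ≡ 5 mod 8 ⇒ (2/13) = -1]
  = -(13/3)    [QR: 13 ≡ 1 mod 4, sign kept]
  = -(1/3)    [13 ≡ 1 mod 3]
  = -1    [(1/3) = 1]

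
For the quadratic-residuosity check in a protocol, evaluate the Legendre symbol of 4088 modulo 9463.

1

(4088|9463)
  = (511|9463)    [9463 ≡ 7 mod 8 ⇒ (2|9463)^3 = +1]
  = -(9463|511)    [QR: both ≡ 3 mod 4, sign flips]
  = -(265|511)    [9463 ≡ 265 mod 511]
  = -(511|265)    [QR: 265 ≡ 1 mod 4, sign kept]
  = -(246|265)    [511 ≡ 246 mod 265]
  = -(123|265)    [265 ≡ 1 mod 8 ⇒ (2|265) = +1]
  = -(265|123)    [QR: 265 ≡ 1 mod 4, sign kept]
  = -(19|123)    [265 ≡ 19 mod 123]
  = (123|19)    [QR: both ≡ 3 mod 4, sign flips]
  = (9|19)    [123 ≡ 9 mod 19]
  = (19|9)    [QR: 9 ≡ 1 mod 4, sign kept]
  = (1|9)    [19 ≡ 1 mod 9]
  = 1    [(1|9) = 1]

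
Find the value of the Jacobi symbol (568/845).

(568/845)
  = -(71/845)    [845 ≡ 5 mod 8 ⇒ (2/845)^3 = -1]
  = -(845/71)    [QR: 845 ≡ 1 mod 4, sign kept]
  = -(64/71)    [845 ≡ 64 mod 71]
  = -(1/71)    [71 ≡ 7 mod 8 ⇒ (2/71)^6 = +1]
  = -1    [(1/71) = 1]

-1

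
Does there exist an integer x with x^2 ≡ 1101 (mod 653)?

yes

(1101/653)
  = (448/653)    [1101 ≡ 448 mod 653]
  = (7/653)    [653 ≡ 5 mod 8 ⇒ (2/653)^6 = +1]
  = (653/7)    [QR: 653 ≡ 1 mod 4, sign kept]
  = (2/7)    [653 ≡ 2 mod 7]
  = (1/7)    [7 ≡ 7 mod 8 ⇒ (2/7) = +1]
  = 1    [(1/7) = 1]
(1101/653) = 1, and 653 is prime, so 1101 is a quadratic residue mod 653.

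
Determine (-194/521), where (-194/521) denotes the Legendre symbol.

(-194/521)
  = (194/521)    [521 ≡ 1 mod 4 ⇒ (-1/521) = +1]
  = (97/521)    [521 ≡ 1 mod 8 ⇒ (2/521) = +1]
  = (521/97)    [QR: 97 ≡ 1 mod 4, sign kept]
  = (36/97)    [521 ≡ 36 mod 97]
  = (9/97)    [97 ≡ 1 mod 8 ⇒ (2/97)^2 = +1]
  = (97/9)    [QR: 9 ≡ 1 mod 4, sign kept]
  = (7/9)    [97 ≡ 7 mod 9]
  = (9/7)    [QR: 9 ≡ 1 mod 4, sign kept]
  = (2/7)    [9 ≡ 2 mod 7]
  = (1/7)    [7 ≡ 7 mod 8 ⇒ (2/7) = +1]
  = 1    [(1/7) = 1]

1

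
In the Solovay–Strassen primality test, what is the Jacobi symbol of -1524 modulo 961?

(-1524|961)
  = (398|961)    [-1524 ≡ 398 mod 961]
  = (199|961)    [961 ≡ 1 mod 8 ⇒ (2|961) = +1]
  = (961|199)    [QR: 961 ≡ 1 mod 4, sign kept]
  = (165|199)    [961 ≡ 165 mod 199]
  = (199|165)    [QR: 165 ≡ 1 mod 4, sign kept]
  = (34|165)    [199 ≡ 34 mod 165]
  = -(17|165)    [165 ≡ 5 mod 8 ⇒ (2|165) = -1]
  = -(165|17)    [QR: 17 ≡ 1 mod 4, sign kept]
  = -(12|17)    [165 ≡ 12 mod 17]
  = -(3|17)    [17 ≡ 1 mod 8 ⇒ (2|17)^2 = +1]
  = -(17|3)    [QR: 17 ≡ 1 mod 4, sign kept]
  = -(2|3)    [17 ≡ 2 mod 3]
  = (1|3)    [3 ≡ 3 mod 8 ⇒ (2|3) = -1]
  = 1    [(1|3) = 1]

1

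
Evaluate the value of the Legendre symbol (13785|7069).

(13785|7069)
  = (6716|7069)    [13785 ≡ 6716 mod 7069]
  = (1679|7069)    [7069 ≡ 5 mod 8 ⇒ (2|7069)^2 = +1]
  = (7069|1679)    [QR: 7069 ≡ 1 mod 4, sign kept]
  = (353|1679)    [7069 ≡ 353 mod 1679]
  = (1679|353)    [QR: 353 ≡ 1 mod 4, sign kept]
  = (267|353)    [1679 ≡ 267 mod 353]
  = (353|267)    [QR: 353 ≡ 1 mod 4, sign kept]
  = (86|267)    [353 ≡ 86 mod 267]
  = -(43|267)    [267 ≡ 3 mod 8 ⇒ (2|267) = -1]
  = (267|43)    [QR: both ≡ 3 mod 4, sign flips]
  = (9|43)    [267 ≡ 9 mod 43]
  = (43|9)    [QR: 9 ≡ 1 mod 4, sign kept]
  = (7|9)    [43 ≡ 7 mod 9]
  = (9|7)    [QR: 9 ≡ 1 mod 4, sign kept]
  = (2|7)    [9 ≡ 2 mod 7]
  = (1|7)    [7 ≡ 7 mod 8 ⇒ (2|7) = +1]
  = 1    [(1|7) = 1]

1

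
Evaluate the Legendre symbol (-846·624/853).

By multiplicativity, (-846·624/853) = (-846/853)·(624/853).
First factor (-846/853):
(-846/853)
  = (7/853)    [-846 ≡ 7 mod 853]
  = (853/7)    [QR: 853 ≡ 1 mod 4, sign kept]
  = (6/7)    [853 ≡ 6 mod 7]
  = (3/7)    [7 ≡ 7 mod 8 ⇒ (2/7) = +1]
  = -(7/3)    [QR: both ≡ 3 mod 4, sign flips]
  = -(1/3)    [7 ≡ 1 mod 3]
  = -1    [(1/3) = 1]
Second factor (624/853):
(624/853)
  = (39/853)    [853 ≡ 5 mod 8 ⇒ (2/853)^4 = +1]
  = (853/39)    [QR: 853 ≡ 1 mod 4, sign kept]
  = (34/39)    [853 ≡ 34 mod 39]
  = (17/39)    [39 ≡ 7 mod 8 ⇒ (2/39) = +1]
  = (39/17)    [QR: 17 ≡ 1 mod 4, sign kept]
  = (5/17)    [39 ≡ 5 mod 17]
  = (17/5)    [QR: 5 ≡ 1 mod 4, sign kept]
  = (2/5)    [17 ≡ 2 mod 5]
  = -(1/5)    [5 ≡ 5 mod 8 ⇒ (2/5) = -1]
  = -1    [(1/5) = 1]
Product: (-1)·(-1) = 1.

1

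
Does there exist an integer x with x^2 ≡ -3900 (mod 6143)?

Pull out -1: (-3900|6143) = (-1|6143)·(3900|6143). Since 6143 ≡ 3 (mod 4), (-1|6143) = -1. Now have -(3900|6143).
Factor out 2: 3900 = 2^2·975. Since 6143 ≡ 7 (mod 8), (2|6143) = +1, and (2|6143)^2 = +1. Now have -(975|6143).
Both 975 ≡ 3 and 6143 ≡ 3 (mod 4), so reciprocity gives (975|6143) = -(6143|975). Reduce: 6143 ≡ 293 (mod 975). Now have (293|975).
293 ≡ 1 (mod 4), so quadratic reciprocity gives (293|975) = (975|293). Reduce: 975 ≡ 96 (mod 293). Now have (96|293).
Factor out 2: 96 = 2^5·3. Since 293 ≡ 5 (mod 8), (2|293) = -1, and (2|293)^5 = -1. Now have -(3|293).
293 ≡ 1 (mod 4), so quadratic reciprocity gives (3|293) = (293|3). Reduce: 293 ≡ 2 (mod 3). Now have -(2|3).
Factor out 2: 2 = 2. Since 3 ≡ 3 (mod 8), (2|3) = -1. Now have (1|3).
(1|3) = 1. Collecting the sign factors: 1.
The Legendre symbol is 1, so x^2 ≡ -3900 (mod 6143) has solution.

yes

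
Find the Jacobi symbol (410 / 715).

(410 / 715)
  = -(205 / 715)    [715 ≡ 3 mod 8 ⇒ (2 / 715) = -1]
  = -(715 / 205)    [QR: 205 ≡ 1 mod 4, sign kept]
  = -(100 / 205)    [715 ≡ 100 mod 205]
  = -(25 / 205)    [205 ≡ 5 mod 8 ⇒ (2 / 205)^2 = +1]
  = -(205 / 25)    [QR: 25 ≡ 1 mod 4, sign kept]
  = -(5 / 25)    [205 ≡ 5 mod 25]
  = -(25 / 5)    [QR: 5 ≡ 1 mod 4, sign kept]
  = -(0 / 5)    [25 ≡ 0 mod 5]
  = 0    [numerator 0, gcd > 1]

0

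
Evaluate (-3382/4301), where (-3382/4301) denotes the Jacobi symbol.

1

(-3382/4301)
  = (919/4301)    [-3382 ≡ 919 mod 4301]
  = (4301/919)    [QR: 4301 ≡ 1 mod 4, sign kept]
  = (625/919)    [4301 ≡ 625 mod 919]
  = (919/625)    [QR: 625 ≡ 1 mod 4, sign kept]
  = (294/625)    [919 ≡ 294 mod 625]
  = (147/625)    [625 ≡ 1 mod 8 ⇒ (2/625) = +1]
  = (625/147)    [QR: 625 ≡ 1 mod 4, sign kept]
  = (37/147)    [625 ≡ 37 mod 147]
  = (147/37)    [QR: 37 ≡ 1 mod 4, sign kept]
  = (36/37)    [147 ≡ 36 mod 37]
  = (9/37)    [37 ≡ 5 mod 8 ⇒ (2/37)^2 = +1]
  = (37/9)    [QR: 9 ≡ 1 mod 4, sign kept]
  = (1/9)    [37 ≡ 1 mod 9]
  = 1    [(1/9) = 1]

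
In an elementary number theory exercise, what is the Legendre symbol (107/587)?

Both 107 ≡ 3 and 587 ≡ 3 (mod 4), so reciprocity gives (107/587) = -(587/107). Reduce: 587 ≡ 52 (mod 107). Now have -(52/107).
Factor out 2: 52 = 2^2·13. Since 107 ≡ 3 (mod 8), (2/107) = -1, and (2/107)^2 = +1. Now have -(13/107).
13 ≡ 1 (mod 4), so quadratic reciprocity gives (13/107) = (107/13). Reduce: 107 ≡ 3 (mod 13). Now have -(3/13).
13 ≡ 1 (mod 4), so quadratic reciprocity gives (3/13) = (13/3). Reduce: 13 ≡ 1 (mod 3). Now have -(1/3).
(1/3) = 1. Collecting the sign factors: -1.

-1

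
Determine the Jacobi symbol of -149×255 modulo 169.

By multiplicativity, (-149·255/169) = (-149/169)·(255/169).
First factor (-149/169):
(-149/169)
  = (149/169)    [169 ≡ 1 mod 4 ⇒ (-1/169) = +1]
  = (169/149)    [QR: 149 ≡ 1 mod 4, sign kept]
  = (20/149)    [169 ≡ 20 mod 149]
  = (5/149)    [149 ≡ 5 mod 8 ⇒ (2/149)^2 = +1]
  = (149/5)    [QR: 5 ≡ 1 mod 4, sign kept]
  = (4/5)    [149 ≡ 4 mod 5]
  = (1/5)    [5 ≡ 5 mod 8 ⇒ (2/5)^2 = +1]
  = 1    [(1/5) = 1]
Second factor (255/169):
(255/169)
  = (86/169)    [255 ≡ 86 mod 169]
  = (43/169)    [169 ≡ 1 mod 8 ⇒ (2/169) = +1]
  = (169/43)    [QR: 169 ≡ 1 mod 4, sign kept]
  = (40/43)    [169 ≡ 40 mod 43]
  = -(5/43)    [43 ≡ 3 mod 8 ⇒ (2/43)^3 = -1]
  = -(43/5)    [QR: 5 ≡ 1 mod 4, sign kept]
  = -(3/5)    [43 ≡ 3 mod 5]
  = -(5/3)    [QR: 5 ≡ 1 mod 4, sign kept]
  = -(2/3)    [5 ≡ 2 mod 3]
  = (1/3)    [3 ≡ 3 mod 8 ⇒ (2/3) = -1]
  = 1    [(1/3) = 1]
Product: (1)·(1) = 1.

1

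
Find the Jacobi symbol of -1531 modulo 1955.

-1

Reduce the numerator: -1531 ≡ 424 (mod 1955), so (-1531/1955) = (424/1955).
Factor out 2: 424 = 2^3·53. Since 1955 ≡ 3 (mod 8), (2/1955) = -1, and (2/1955)^3 = -1. Now have -(53/1955).
53 ≡ 1 (mod 4), so quadratic reciprocity gives (53/1955) = (1955/53). Reduce: 1955 ≡ 47 (mod 53). Now have -(47/53).
53 ≡ 1 (mod 4), so quadratic reciprocity gives (47/53) = (53/47). Reduce: 53 ≡ 6 (mod 47). Now have -(6/47).
Factor out 2: 6 = 2·3. Since 47 ≡ 7 (mod 8), (2/47) = +1. Now have -(3/47).
Both 3 ≡ 3 and 47 ≡ 3 (mod 4), so reciprocity gives (3/47) = -(47/3). Reduce: 47 ≡ 2 (mod 3). Now have (2/3).
Factor out 2: 2 = 2. Since 3 ≡ 3 (mod 8), (2/3) = -1. Now have -(1/3).
(1/3) = 1. Collecting the sign factors: -1.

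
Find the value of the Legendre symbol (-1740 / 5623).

1

(-1740 / 5623)
  = -(1740 / 5623)    [5623 ≡ 3 mod 4 ⇒ (-1 / 5623) = -1]
  = -(435 / 5623)    [5623 ≡ 7 mod 8 ⇒ (2 / 5623)^2 = +1]
  = (5623 / 435)    [QR: both ≡ 3 mod 4, sign flips]
  = (403 / 435)    [5623 ≡ 403 mod 435]
  = -(435 / 403)    [QR: both ≡ 3 mod 4, sign flips]
  = -(32 / 403)    [435 ≡ 32 mod 403]
  = (1 / 403)    [403 ≡ 3 mod 8 ⇒ (2 / 403)^5 = -1]
  = 1    [(1 / 403) = 1]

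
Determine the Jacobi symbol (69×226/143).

By multiplicativity, (69·226/143) = (69/143)·(226/143).
First factor (69/143):
(69/143)
  = (143/69)    [QR: 69 ≡ 1 mod 4, sign kept]
  = (5/69)    [143 ≡ 5 mod 69]
  = (69/5)    [QR: 5 ≡ 1 mod 4, sign kept]
  = (4/5)    [69 ≡ 4 mod 5]
  = (1/5)    [5 ≡ 5 mod 8 ⇒ (2/5)^2 = +1]
  = 1    [(1/5) = 1]
Second factor (226/143):
(226/143)
  = (83/143)    [226 ≡ 83 mod 143]
  = -(143/83)    [QR: both ≡ 3 mod 4, sign flips]
  = -(60/83)    [143 ≡ 60 mod 83]
  = -(15/83)    [83 ≡ 3 mod 8 ⇒ (2/83)^2 = +1]
  = (83/15)    [QR: both ≡ 3 mod 4, sign flips]
  = (8/15)    [83 ≡ 8 mod 15]
  = (1/15)    [15 ≡ 7 mod 8 ⇒ (2/15)^3 = +1]
  = 1    [(1/15) = 1]
Product: (1)·(1) = 1.

1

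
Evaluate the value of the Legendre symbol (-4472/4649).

Pull out -1: (-4472/4649) = (-1/4649)·(4472/4649). Since 4649 ≡ 1 (mod 4), (-1/4649) = +1. Now have (4472/4649).
Factor out 2: 4472 = 2^3·559. Since 4649 ≡ 1 (mod 8), (2/4649) = +1, and (2/4649)^3 = +1. Now have (559/4649).
4649 ≡ 1 (mod 4), so quadratic reciprocity gives (559/4649) = (4649/559). Reduce: 4649 ≡ 177 (mod 559). Now have (177/559).
177 ≡ 1 (mod 4), so quadratic reciprocity gives (177/559) = (559/177). Reduce: 559 ≡ 28 (mod 177). Now have (28/177).
Factor out 2: 28 = 2^2·7. Since 177 ≡ 1 (mod 8), (2/177) = +1, and (2/177)^2 = +1. Now have (7/177).
177 ≡ 1 (mod 4), so quadratic reciprocity gives (7/177) = (177/7). Reduce: 177 ≡ 2 (mod 7). Now have (2/7).
Factor out 2: 2 = 2. Since 7 ≡ 7 (mod 8), (2/7) = +1. Now have (1/7).
(1/7) = 1. Collecting the sign factors: 1.

1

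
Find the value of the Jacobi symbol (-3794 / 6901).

Reduce the numerator: -3794 ≡ 3107 (mod 6901), so (-3794 / 6901) = (3107 / 6901).
6901 ≡ 1 (mod 4), so quadratic reciprocity gives (3107 / 6901) = (6901 / 3107). Reduce: 6901 ≡ 687 (mod 3107). Now have (687 / 3107).
Both 687 ≡ 3 and 3107 ≡ 3 (mod 4), so reciprocity gives (687 / 3107) = -(3107 / 687). Reduce: 3107 ≡ 359 (mod 687). Now have -(359 / 687).
Both 359 ≡ 3 and 687 ≡ 3 (mod 4), so reciprocity gives (359 / 687) = -(687 / 359). Reduce: 687 ≡ 328 (mod 359). Now have (328 / 359).
Factor out 2: 328 = 2^3·41. Since 359 ≡ 7 (mod 8), (2 / 359) = +1, and (2 / 359)^3 = +1. Now have (41 / 359).
41 ≡ 1 (mod 4), so quadratic reciprocity gives (41 / 359) = (359 / 41). Reduce: 359 ≡ 31 (mod 41). Now have (31 / 41).
41 ≡ 1 (mod 4), so quadratic reciprocity gives (31 / 41) = (41 / 31). Reduce: 41 ≡ 10 (mod 31). Now have (10 / 31).
Factor out 2: 10 = 2·5. Since 31 ≡ 7 (mod 8), (2 / 31) = +1. Now have (5 / 31).
5 ≡ 1 (mod 4), so quadratic reciprocity gives (5 / 31) = (31 / 5). Reduce: 31 ≡ 1 (mod 5). Now have (1 / 5).
(1 / 5) = 1. Collecting the sign factors: 1.

1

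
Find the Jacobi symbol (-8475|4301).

Reduce the numerator: -8475 ≡ 127 (mod 4301), so (-8475|4301) = (127|4301).
4301 ≡ 1 (mod 4), so quadratic reciprocity gives (127|4301) = (4301|127). Reduce: 4301 ≡ 110 (mod 127). Now have (110|127).
Factor out 2: 110 = 2·55. Since 127 ≡ 7 (mod 8), (2|127) = +1. Now have (55|127).
Both 55 ≡ 3 and 127 ≡ 3 (mod 4), so reciprocity gives (55|127) = -(127|55). Reduce: 127 ≡ 17 (mod 55). Now have -(17|55).
17 ≡ 1 (mod 4), so quadratic reciprocity gives (17|55) = (55|17). Reduce: 55 ≡ 4 (mod 17). Now have -(4|17).
Factor out 2: 4 = 2^2. Since 17 ≡ 1 (mod 8), (2|17) = +1, and (2|17)^2 = +1. Now have -(1|17).
(1|17) = 1. Collecting the sign factors: -1.

-1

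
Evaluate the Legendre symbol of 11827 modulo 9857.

-1

Reduce the numerator: 11827 ≡ 1970 (mod 9857), so (11827/9857) = (1970/9857).
Factor out 2: 1970 = 2·985. Since 9857 ≡ 1 (mod 8), (2/9857) = +1. Now have (985/9857).
985 ≡ 1 (mod 4), so quadratic reciprocity gives (985/9857) = (9857/985). Reduce: 9857 ≡ 7 (mod 985). Now have (7/985).
985 ≡ 1 (mod 4), so quadratic reciprocity gives (7/985) = (985/7). Reduce: 985 ≡ 5 (mod 7). Now have (5/7).
5 ≡ 1 (mod 4), so quadratic reciprocity gives (5/7) = (7/5). Reduce: 7 ≡ 2 (mod 5). Now have (2/5).
Factor out 2: 2 = 2. Since 5 ≡ 5 (mod 8), (2/5) = -1. Now have -(1/5).
(1/5) = 1. Collecting the sign factors: -1.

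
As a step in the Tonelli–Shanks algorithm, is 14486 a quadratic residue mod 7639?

(14486/7639)
  = (6847/7639)    [14486 ≡ 6847 mod 7639]
  = -(7639/6847)    [QR: both ≡ 3 mod 4, sign flips]
  = -(792/6847)    [7639 ≡ 792 mod 6847]
  = -(99/6847)    [6847 ≡ 7 mod 8 ⇒ (2/6847)^3 = +1]
  = (6847/99)    [QR: both ≡ 3 mod 4, sign flips]
  = (16/99)    [6847 ≡ 16 mod 99]
  = (1/99)    [99 ≡ 3 mod 8 ⇒ (2/99)^4 = +1]
  = 1    [(1/99) = 1]
The Legendre symbol is 1, so x^2 ≡ 14486 (mod 7639) has solution.

yes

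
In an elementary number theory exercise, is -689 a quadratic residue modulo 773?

(-689|773)
  = (84|773)    [-689 ≡ 84 mod 773]
  = (21|773)    [773 ≡ 5 mod 8 ⇒ (2|773)^2 = +1]
  = (773|21)    [QR: 21 ≡ 1 mod 4, sign kept]
  = (17|21)    [773 ≡ 17 mod 21]
  = (21|17)    [QR: 17 ≡ 1 mod 4, sign kept]
  = (4|17)    [21 ≡ 4 mod 17]
  = (1|17)    [17 ≡ 1 mod 8 ⇒ (2|17)^2 = +1]
  = 1    [(1|17) = 1]
The Legendre symbol is 1, so x^2 ≡ -689 (mod 773) has solution.

yes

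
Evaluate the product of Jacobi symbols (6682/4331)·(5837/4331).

-1

By multiplicativity, (6682·5837/4331) = (6682/4331)·(5837/4331).
First factor (6682/4331):
Reduce the numerator: 6682 ≡ 2351 (mod 4331), so (6682/4331) = (2351/4331).
Both 2351 ≡ 3 and 4331 ≡ 3 (mod 4), so reciprocity gives (2351/4331) = -(4331/2351). Reduce: 4331 ≡ 1980 (mod 2351). Now have -(1980/2351).
Factor out 2: 1980 = 2^2·495. Since 2351 ≡ 7 (mod 8), (2/2351) = +1, and (2/2351)^2 = +1. Now have -(495/2351).
Both 495 ≡ 3 and 2351 ≡ 3 (mod 4), so reciprocity gives (495/2351) = -(2351/495). Reduce: 2351 ≡ 371 (mod 495). Now have (371/495).
Both 371 ≡ 3 and 495 ≡ 3 (mod 4), so reciprocity gives (371/495) = -(495/371). Reduce: 495 ≡ 124 (mod 371). Now have -(124/371).
Factor out 2: 124 = 2^2·31. Since 371 ≡ 3 (mod 8), (2/371) = -1, and (2/371)^2 = +1. Now have -(31/371).
Both 31 ≡ 3 and 371 ≡ 3 (mod 4), so reciprocity gives (31/371) = -(371/31). Reduce: 371 ≡ 30 (mod 31). Now have (30/31).
Factor out 2: 30 = 2·15. Since 31 ≡ 7 (mod 8), (2/31) = +1. Now have (15/31).
Both 15 ≡ 3 and 31 ≡ 3 (mod 4), so reciprocity gives (15/31) = -(31/15). Reduce: 31 ≡ 1 (mod 15). Now have -(1/15).
(1/15) = 1. Collecting the sign factors: -1.
Second factor (5837/4331):
Reduce the numerator: 5837 ≡ 1506 (mod 4331), so (5837/4331) = (1506/4331).
Factor out 2: 1506 = 2·753. Since 4331 ≡ 3 (mod 8), (2/4331) = -1. Now have -(753/4331).
753 ≡ 1 (mod 4), so quadratic reciprocity gives (753/4331) = (4331/753). Reduce: 4331 ≡ 566 (mod 753). Now have -(566/753).
Factor out 2: 566 = 2·283. Since 753 ≡ 1 (mod 8), (2/753) = +1. Now have -(283/753).
753 ≡ 1 (mod 4), so quadratic reciprocity gives (283/753) = (753/283). Reduce: 753 ≡ 187 (mod 283). Now have -(187/283).
Both 187 ≡ 3 and 283 ≡ 3 (mod 4), so reciprocity gives (187/283) = -(283/187). Reduce: 283 ≡ 96 (mod 187). Now have (96/187).
Factor out 2: 96 = 2^5·3. Since 187 ≡ 3 (mod 8), (2/187) = -1, and (2/187)^5 = -1. Now have -(3/187).
Both 3 ≡ 3 and 187 ≡ 3 (mod 4), so reciprocity gives (3/187) = -(187/3). Reduce: 187 ≡ 1 (mod 3). Now have (1/3).
(1/3) = 1. Collecting the sign factors: 1.
Product: (-1)·(1) = -1.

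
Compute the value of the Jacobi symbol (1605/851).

-1

(1605/851)
  = (754/851)    [1605 ≡ 754 mod 851]
  = -(377/851)    [851 ≡ 3 mod 8 ⇒ (2/851) = -1]
  = -(851/377)    [QR: 377 ≡ 1 mod 4, sign kept]
  = -(97/377)    [851 ≡ 97 mod 377]
  = -(377/97)    [QR: 97 ≡ 1 mod 4, sign kept]
  = -(86/97)    [377 ≡ 86 mod 97]
  = -(43/97)    [97 ≡ 1 mod 8 ⇒ (2/97) = +1]
  = -(97/43)    [QR: 97 ≡ 1 mod 4, sign kept]
  = -(11/43)    [97 ≡ 11 mod 43]
  = (43/11)    [QR: both ≡ 3 mod 4, sign flips]
  = (10/11)    [43 ≡ 10 mod 11]
  = -(5/11)    [11 ≡ 3 mod 8 ⇒ (2/11) = -1]
  = -(11/5)    [QR: 5 ≡ 1 mod 4, sign kept]
  = -(1/5)    [11 ≡ 1 mod 5]
  = -1    [(1/5) = 1]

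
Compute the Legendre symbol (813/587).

-1

Reduce the numerator: 813 ≡ 226 (mod 587), so (813/587) = (226/587).
Factor out 2: 226 = 2·113. Since 587 ≡ 3 (mod 8), (2/587) = -1. Now have -(113/587).
113 ≡ 1 (mod 4), so quadratic reciprocity gives (113/587) = (587/113). Reduce: 587 ≡ 22 (mod 113). Now have -(22/113).
Factor out 2: 22 = 2·11. Since 113 ≡ 1 (mod 8), (2/113) = +1. Now have -(11/113).
113 ≡ 1 (mod 4), so quadratic reciprocity gives (11/113) = (113/11). Reduce: 113 ≡ 3 (mod 11). Now have -(3/11).
Both 3 ≡ 3 and 11 ≡ 3 (mod 4), so reciprocity gives (3/11) = -(11/3). Reduce: 11 ≡ 2 (mod 3). Now have (2/3).
Factor out 2: 2 = 2. Since 3 ≡ 3 (mod 8), (2/3) = -1. Now have -(1/3).
(1/3) = 1. Collecting the sign factors: -1.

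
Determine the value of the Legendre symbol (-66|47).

(-66|47)
  = (28|47)    [-66 ≡ 28 mod 47]
  = (7|47)    [47 ≡ 7 mod 8 ⇒ (2|47)^2 = +1]
  = -(47|7)    [QR: both ≡ 3 mod 4, sign flips]
  = -(5|7)    [47 ≡ 5 mod 7]
  = -(7|5)    [QR: 5 ≡ 1 mod 4, sign kept]
  = -(2|5)    [7 ≡ 2 mod 5]
  = (1|5)    [5 ≡ 5 mod 8 ⇒ (2|5) = -1]
  = 1    [(1|5) = 1]

1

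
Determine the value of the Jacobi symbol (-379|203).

Reduce the numerator: -379 ≡ 27 (mod 203), so (-379|203) = (27|203).
Both 27 ≡ 3 and 203 ≡ 3 (mod 4), so reciprocity gives (27|203) = -(203|27). Reduce: 203 ≡ 14 (mod 27). Now have -(14|27).
Factor out 2: 14 = 2·7. Since 27 ≡ 3 (mod 8), (2|27) = -1. Now have (7|27).
Both 7 ≡ 3 and 27 ≡ 3 (mod 4), so reciprocity gives (7|27) = -(27|7). Reduce: 27 ≡ 6 (mod 7). Now have -(6|7).
Factor out 2: 6 = 2·3. Since 7 ≡ 7 (mod 8), (2|7) = +1. Now have -(3|7).
Both 3 ≡ 3 and 7 ≡ 3 (mod 4), so reciprocity gives (3|7) = -(7|3). Reduce: 7 ≡ 1 (mod 3). Now have (1|3).
(1|3) = 1. Collecting the sign factors: 1.

1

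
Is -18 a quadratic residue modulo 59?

Pull out -1: (-18/59) = (-1/59)·(18/59). Since 59 ≡ 3 (mod 4), (-1/59) = -1. Now have -(18/59).
Factor out 2: 18 = 2·9. Since 59 ≡ 3 (mod 8), (2/59) = -1. Now have (9/59).
9 ≡ 1 (mod 4), so quadratic reciprocity gives (9/59) = (59/9). Reduce: 59 ≡ 5 (mod 9). Now have (5/9).
5 ≡ 1 (mod 4), so quadratic reciprocity gives (5/9) = (9/5). Reduce: 9 ≡ 4 (mod 5). Now have (4/5).
Factor out 2: 4 = 2^2. Since 5 ≡ 5 (mod 8), (2/5) = -1, and (2/5)^2 = +1. Now have (1/5).
(1/5) = 1. Collecting the sign factors: 1.
The Legendre symbol is 1, so x^2 ≡ -18 (mod 59) has solution.

yes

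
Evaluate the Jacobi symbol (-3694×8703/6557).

By multiplicativity, (-3694·8703/6557) = (-3694/6557)·(8703/6557).
First factor (-3694/6557):
(-3694/6557)
  = (2863/6557)    [-3694 ≡ 2863 mod 6557]
  = (6557/2863)    [QR: 6557 ≡ 1 mod 4, sign kept]
  = (831/2863)    [6557 ≡ 831 mod 2863]
  = -(2863/831)    [QR: both ≡ 3 mod 4, sign flips]
  = -(370/831)    [2863 ≡ 370 mod 831]
  = -(185/831)    [831 ≡ 7 mod 8 ⇒ (2/831) = +1]
  = -(831/185)    [QR: 185 ≡ 1 mod 4, sign kept]
  = -(91/185)    [831 ≡ 91 mod 185]
  = -(185/91)    [QR: 185 ≡ 1 mod 4, sign kept]
  = -(3/91)    [185 ≡ 3 mod 91]
  = (91/3)    [QR: both ≡ 3 mod 4, sign flips]
  = (1/3)    [91 ≡ 1 mod 3]
  = 1    [(1/3) = 1]
Second factor (8703/6557):
(8703/6557)
  = (2146/6557)    [8703 ≡ 2146 mod 6557]
  = -(1073/6557)    [6557 ≡ 5 mod 8 ⇒ (2/6557) = -1]
  = -(6557/1073)    [QR: 1073 ≡ 1 mod 4, sign kept]
  = -(119/1073)    [6557 ≡ 119 mod 1073]
  = -(1073/119)    [QR: 1073 ≡ 1 mod 4, sign kept]
  = -(2/119)    [1073 ≡ 2 mod 119]
  = -(1/119)    [119 ≡ 7 mod 8 ⇒ (2/119) = +1]
  = -1    [(1/119) = 1]
Product: (1)·(-1) = -1.

-1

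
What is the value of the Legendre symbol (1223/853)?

-1

(1223/853)
  = (370/853)    [1223 ≡ 370 mod 853]
  = -(185/853)    [853 ≡ 5 mod 8 ⇒ (2/853) = -1]
  = -(853/185)    [QR: 185 ≡ 1 mod 4, sign kept]
  = -(113/185)    [853 ≡ 113 mod 185]
  = -(185/113)    [QR: 113 ≡ 1 mod 4, sign kept]
  = -(72/113)    [185 ≡ 72 mod 113]
  = -(9/113)    [113 ≡ 1 mod 8 ⇒ (2/113)^3 = +1]
  = -(113/9)    [QR: 9 ≡ 1 mod 4, sign kept]
  = -(5/9)    [113 ≡ 5 mod 9]
  = -(9/5)    [QR: 5 ≡ 1 mod 4, sign kept]
  = -(4/5)    [9 ≡ 4 mod 5]
  = -(1/5)    [5 ≡ 5 mod 8 ⇒ (2/5)^2 = +1]
  = -1    [(1/5) = 1]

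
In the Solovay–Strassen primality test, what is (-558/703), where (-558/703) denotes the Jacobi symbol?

-1

(-558/703)
  = (145/703)    [-558 ≡ 145 mod 703]
  = (703/145)    [QR: 145 ≡ 1 mod 4, sign kept]
  = (123/145)    [703 ≡ 123 mod 145]
  = (145/123)    [QR: 145 ≡ 1 mod 4, sign kept]
  = (22/123)    [145 ≡ 22 mod 123]
  = -(11/123)    [123 ≡ 3 mod 8 ⇒ (2/123) = -1]
  = (123/11)    [QR: both ≡ 3 mod 4, sign flips]
  = (2/11)    [123 ≡ 2 mod 11]
  = -(1/11)    [11 ≡ 3 mod 8 ⇒ (2/11) = -1]
  = -1    [(1/11) = 1]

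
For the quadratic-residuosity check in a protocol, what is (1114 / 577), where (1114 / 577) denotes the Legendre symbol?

-1

(1114 / 577)
  = (537 / 577)    [1114 ≡ 537 mod 577]
  = (577 / 537)    [QR: 537 ≡ 1 mod 4, sign kept]
  = (40 / 537)    [577 ≡ 40 mod 537]
  = (5 / 537)    [537 ≡ 1 mod 8 ⇒ (2 / 537)^3 = +1]
  = (537 / 5)    [QR: 5 ≡ 1 mod 4, sign kept]
  = (2 / 5)    [537 ≡ 2 mod 5]
  = -(1 / 5)    [5 ≡ 5 mod 8 ⇒ (2 / 5) = -1]
  = -1    [(1 / 5) = 1]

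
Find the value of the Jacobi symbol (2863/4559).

-1

Both 2863 ≡ 3 and 4559 ≡ 3 (mod 4), so reciprocity gives (2863/4559) = -(4559/2863). Reduce: 4559 ≡ 1696 (mod 2863). Now have -(1696/2863).
Factor out 2: 1696 = 2^5·53. Since 2863 ≡ 7 (mod 8), (2/2863) = +1, and (2/2863)^5 = +1. Now have -(53/2863).
53 ≡ 1 (mod 4), so quadratic reciprocity gives (53/2863) = (2863/53). Reduce: 2863 ≡ 1 (mod 53). Now have -(1/53).
(1/53) = 1. Collecting the sign factors: -1.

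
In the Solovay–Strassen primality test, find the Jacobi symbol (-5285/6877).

-1

(-5285/6877)
  = (1592/6877)    [-5285 ≡ 1592 mod 6877]
  = -(199/6877)    [6877 ≡ 5 mod 8 ⇒ (2/6877)^3 = -1]
  = -(6877/199)    [QR: 6877 ≡ 1 mod 4, sign kept]
  = -(111/199)    [6877 ≡ 111 mod 199]
  = (199/111)    [QR: both ≡ 3 mod 4, sign flips]
  = (88/111)    [199 ≡ 88 mod 111]
  = (11/111)    [111 ≡ 7 mod 8 ⇒ (2/111)^3 = +1]
  = -(111/11)    [QR: both ≡ 3 mod 4, sign flips]
  = -(1/11)    [111 ≡ 1 mod 11]
  = -1    [(1/11) = 1]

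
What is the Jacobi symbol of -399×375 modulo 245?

0

By multiplicativity, (-399·375/245) = (-399/245)·(375/245).
First factor (-399/245):
(-399/245)
  = (399/245)    [245 ≡ 1 mod 4 ⇒ (-1/245) = +1]
  = (154/245)    [399 ≡ 154 mod 245]
  = -(77/245)    [245 ≡ 5 mod 8 ⇒ (2/245) = -1]
  = -(245/77)    [QR: 77 ≡ 1 mod 4, sign kept]
  = -(14/77)    [245 ≡ 14 mod 77]
  = (7/77)    [77 ≡ 5 mod 8 ⇒ (2/77) = -1]
  = (77/7)    [QR: 77 ≡ 1 mod 4, sign kept]
  = (0/7)    [77 ≡ 0 mod 7]
  = 0    [numerator 0, gcd > 1]
Second factor (375/245):
(375/245)
  = (130/245)    [375 ≡ 130 mod 245]
  = -(65/245)    [245 ≡ 5 mod 8 ⇒ (2/245) = -1]
  = -(245/65)    [QR: 65 ≡ 1 mod 4, sign kept]
  = -(50/65)    [245 ≡ 50 mod 65]
  = -(25/65)    [65 ≡ 1 mod 8 ⇒ (2/65) = +1]
  = -(65/25)    [QR: 25 ≡ 1 mod 4, sign kept]
  = -(15/25)    [65 ≡ 15 mod 25]
  = -(25/15)    [QR: 25 ≡ 1 mod 4, sign kept]
  = -(10/15)    [25 ≡ 10 mod 15]
  = -(5/15)    [15 ≡ 7 mod 8 ⇒ (2/15) = +1]
  = -(15/5)    [QR: 5 ≡ 1 mod 4, sign kept]
  = -(0/5)    [15 ≡ 0 mod 5]
  = 0    [numerator 0, gcd > 1]
Product: (0)·(0) = 0.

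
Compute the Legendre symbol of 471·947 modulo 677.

By multiplicativity, (471·947/677) = (471/677)·(947/677).
First factor (471/677):
677 ≡ 1 (mod 4), so quadratic reciprocity gives (471/677) = (677/471). Reduce: 677 ≡ 206 (mod 471). Now have (206/471).
Factor out 2: 206 = 2·103. Since 471 ≡ 7 (mod 8), (2/471) = +1. Now have (103/471).
Both 103 ≡ 3 and 471 ≡ 3 (mod 4), so reciprocity gives (103/471) = -(471/103). Reduce: 471 ≡ 59 (mod 103). Now have -(59/103).
Both 59 ≡ 3 and 103 ≡ 3 (mod 4), so reciprocity gives (59/103) = -(103/59). Reduce: 103 ≡ 44 (mod 59). Now have (44/59).
Factor out 2: 44 = 2^2·11. Since 59 ≡ 3 (mod 8), (2/59) = -1, and (2/59)^2 = +1. Now have (11/59).
Both 11 ≡ 3 and 59 ≡ 3 (mod 4), so reciprocity gives (11/59) = -(59/11). Reduce: 59 ≡ 4 (mod 11). Now have -(4/11).
Factor out 2: 4 = 2^2. Since 11 ≡ 3 (mod 8), (2/11) = -1, and (2/11)^2 = +1. Now have -(1/11).
(1/11) = 1. Collecting the sign factors: -1.
Second factor (947/677):
Reduce the numerator: 947 ≡ 270 (mod 677), so (947/677) = (270/677).
Factor out 2: 270 = 2·135. Since 677 ≡ 5 (mod 8), (2/677) = -1. Now have -(135/677).
677 ≡ 1 (mod 4), so quadratic reciprocity gives (135/677) = (677/135). Reduce: 677 ≡ 2 (mod 135). Now have -(2/135).
Factor out 2: 2 = 2. Since 135 ≡ 7 (mod 8), (2/135) = +1. Now have -(1/135).
(1/135) = 1. Collecting the sign factors: -1.
Product: (-1)·(-1) = 1.

1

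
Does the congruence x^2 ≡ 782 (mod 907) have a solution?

yes

(782/907)
  = -(391/907)    [907 ≡ 3 mod 8 ⇒ (2/907) = -1]
  = (907/391)    [QR: both ≡ 3 mod 4, sign flips]
  = (125/391)    [907 ≡ 125 mod 391]
  = (391/125)    [QR: 125 ≡ 1 mod 4, sign kept]
  = (16/125)    [391 ≡ 16 mod 125]
  = (1/125)    [125 ≡ 5 mod 8 ⇒ (2/125)^4 = +1]
  = 1    [(1/125) = 1]
The Legendre symbol is 1, so x^2 ≡ 782 (mod 907) has solution.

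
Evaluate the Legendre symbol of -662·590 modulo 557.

By multiplicativity, (-662·590|557) = (-662|557)·(590|557).
First factor (-662|557):
Reduce the numerator: -662 ≡ 452 (mod 557), so (-662|557) = (452|557).
Factor out 2: 452 = 2^2·113. Since 557 ≡ 5 (mod 8), (2|557) = -1, and (2|557)^2 = +1. Now have (113|557).
113 ≡ 1 (mod 4), so quadratic reciprocity gives (113|557) = (557|113). Reduce: 557 ≡ 105 (mod 113). Now have (105|113).
105 ≡ 1 (mod 4), so quadratic reciprocity gives (105|113) = (113|105). Reduce: 113 ≡ 8 (mod 105). Now have (8|105).
Factor out 2: 8 = 2^3. Since 105 ≡ 1 (mod 8), (2|105) = +1, and (2|105)^3 = +1. Now have (1|105).
(1|105) = 1. Collecting the sign factors: 1.
Second factor (590|557):
Reduce the numerator: 590 ≡ 33 (mod 557), so (590|557) = (33|557).
33 ≡ 1 (mod 4), so quadratic reciprocity gives (33|557) = (557|33). Reduce: 557 ≡ 29 (mod 33). Now have (29|33).
29 ≡ 1 (mod 4), so quadratic reciprocity gives (29|33) = (33|29). Reduce: 33 ≡ 4 (mod 29). Now have (4|29).
Factor out 2: 4 = 2^2. Since 29 ≡ 5 (mod 8), (2|29) = -1, and (2|29)^2 = +1. Now have (1|29).
(1|29) = 1. Collecting the sign factors: 1.
Product: (1)·(1) = 1.

1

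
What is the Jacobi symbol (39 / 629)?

1

(39 / 629)
  = (629 / 39)    [QR: 629 ≡ 1 mod 4, sign kept]
  = (5 / 39)    [629 ≡ 5 mod 39]
  = (39 / 5)    [QR: 5 ≡ 1 mod 4, sign kept]
  = (4 / 5)    [39 ≡ 4 mod 5]
  = (1 / 5)    [5 ≡ 5 mod 8 ⇒ (2 / 5)^2 = +1]
  = 1    [(1 / 5) = 1]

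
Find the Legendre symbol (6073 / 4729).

Reduce the numerator: 6073 ≡ 1344 (mod 4729), so (6073 / 4729) = (1344 / 4729).
Factor out 2: 1344 = 2^6·21. Since 4729 ≡ 1 (mod 8), (2 / 4729) = +1, and (2 / 4729)^6 = +1. Now have (21 / 4729).
21 ≡ 1 (mod 4), so quadratic reciprocity gives (21 / 4729) = (4729 / 21). Reduce: 4729 ≡ 4 (mod 21). Now have (4 / 21).
Factor out 2: 4 = 2^2. Since 21 ≡ 5 (mod 8), (2 / 21) = -1, and (2 / 21)^2 = +1. Now have (1 / 21).
(1 / 21) = 1. Collecting the sign factors: 1.

1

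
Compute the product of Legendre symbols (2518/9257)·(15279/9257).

1

By multiplicativity, (2518·15279/9257) = (2518/9257)·(15279/9257).
First factor (2518/9257):
Factor out 2: 2518 = 2·1259. Since 9257 ≡ 1 (mod 8), (2/9257) = +1. Now have (1259/9257).
9257 ≡ 1 (mod 4), so quadratic reciprocity gives (1259/9257) = (9257/1259). Reduce: 9257 ≡ 444 (mod 1259). Now have (444/1259).
Factor out 2: 444 = 2^2·111. Since 1259 ≡ 3 (mod 8), (2/1259) = -1, and (2/1259)^2 = +1. Now have (111/1259).
Both 111 ≡ 3 and 1259 ≡ 3 (mod 4), so reciprocity gives (111/1259) = -(1259/111). Reduce: 1259 ≡ 38 (mod 111). Now have -(38/111).
Factor out 2: 38 = 2·19. Since 111 ≡ 7 (mod 8), (2/111) = +1. Now have -(19/111).
Both 19 ≡ 3 and 111 ≡ 3 (mod 4), so reciprocity gives (19/111) = -(111/19). Reduce: 111 ≡ 16 (mod 19). Now have (16/19).
Factor out 2: 16 = 2^4. Since 19 ≡ 3 (mod 8), (2/19) = -1, and (2/19)^4 = +1. Now have (1/19).
(1/19) = 1. Collecting the sign factors: 1.
Second factor (15279/9257):
Reduce the numerator: 15279 ≡ 6022 (mod 9257), so (15279/9257) = (6022/9257).
Factor out 2: 6022 = 2·3011. Since 9257 ≡ 1 (mod 8), (2/9257) = +1. Now have (3011/9257).
9257 ≡ 1 (mod 4), so quadratic reciprocity gives (3011/9257) = (9257/3011). Reduce: 9257 ≡ 224 (mod 3011). Now have (224/3011).
Factor out 2: 224 = 2^5·7. Since 3011 ≡ 3 (mod 8), (2/3011) = -1, and (2/3011)^5 = -1. Now have -(7/3011).
Both 7 ≡ 3 and 3011 ≡ 3 (mod 4), so reciprocity gives (7/3011) = -(3011/7). Reduce: 3011 ≡ 1 (mod 7). Now have (1/7).
(1/7) = 1. Collecting the sign factors: 1.
Product: (1)·(1) = 1.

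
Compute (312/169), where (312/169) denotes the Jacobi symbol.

0

Reduce the numerator: 312 ≡ 143 (mod 169), so (312/169) = (143/169).
169 ≡ 1 (mod 4), so quadratic reciprocity gives (143/169) = (169/143). Reduce: 169 ≡ 26 (mod 143). Now have (26/143).
Factor out 2: 26 = 2·13. Since 143 ≡ 7 (mod 8), (2/143) = +1. Now have (13/143).
13 ≡ 1 (mod 4), so quadratic reciprocity gives (13/143) = (143/13). Reduce: 143 ≡ 0 (mod 13). Now have (0/13).
The numerator is now 0 with denominator 13 > 1: the symbol is 0.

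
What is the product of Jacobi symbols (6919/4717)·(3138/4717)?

1

By multiplicativity, (6919·3138/4717) = (6919/4717)·(3138/4717).
First factor (6919/4717):
Reduce the numerator: 6919 ≡ 2202 (mod 4717), so (6919/4717) = (2202/4717).
Factor out 2: 2202 = 2·1101. Since 4717 ≡ 5 (mod 8), (2/4717) = -1. Now have -(1101/4717).
1101 ≡ 1 (mod 4), so quadratic reciprocity gives (1101/4717) = (4717/1101). Reduce: 4717 ≡ 313 (mod 1101). Now have -(313/1101).
313 ≡ 1 (mod 4), so quadratic reciprocity gives (313/1101) = (1101/313). Reduce: 1101 ≡ 162 (mod 313). Now have -(162/313).
Factor out 2: 162 = 2·81. Since 313 ≡ 1 (mod 8), (2/313) = +1. Now have -(81/313).
81 ≡ 1 (mod 4), so quadratic reciprocity gives (81/313) = (313/81). Reduce: 313 ≡ 70 (mod 81). Now have -(70/81).
Factor out 2: 70 = 2·35. Since 81 ≡ 1 (mod 8), (2/81) = +1. Now have -(35/81).
81 ≡ 1 (mod 4), so quadratic reciprocity gives (35/81) = (81/35). Reduce: 81 ≡ 11 (mod 35). Now have -(11/35).
Both 11 ≡ 3 and 35 ≡ 3 (mod 4), so reciprocity gives (11/35) = -(35/11). Reduce: 35 ≡ 2 (mod 11). Now have (2/11).
Factor out 2: 2 = 2. Since 11 ≡ 3 (mod 8), (2/11) = -1. Now have -(1/11).
(1/11) = 1. Collecting the sign factors: -1.
Second factor (3138/4717):
Factor out 2: 3138 = 2·1569. Since 4717 ≡ 5 (mod 8), (2/4717) = -1. Now have -(1569/4717).
1569 ≡ 1 (mod 4), so quadratic reciprocity gives (1569/4717) = (4717/1569). Reduce: 4717 ≡ 10 (mod 1569). Now have -(10/1569).
Factor out 2: 10 = 2·5. Since 1569 ≡ 1 (mod 8), (2/1569) = +1. Now have -(5/1569).
5 ≡ 1 (mod 4), so quadratic reciprocity gives (5/1569) = (1569/5). Reduce: 1569 ≡ 4 (mod 5). Now have -(4/5).
Factor out 2: 4 = 2^2. Since 5 ≡ 5 (mod 8), (2/5) = -1, and (2/5)^2 = +1. Now have -(1/5).
(1/5) = 1. Collecting the sign factors: -1.
Product: (-1)·(-1) = 1.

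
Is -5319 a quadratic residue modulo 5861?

no

(-5319|5861)
  = (542|5861)    [-5319 ≡ 542 mod 5861]
  = -(271|5861)    [5861 ≡ 5 mod 8 ⇒ (2|5861) = -1]
  = -(5861|271)    [QR: 5861 ≡ 1 mod 4, sign kept]
  = -(170|271)    [5861 ≡ 170 mod 271]
  = -(85|271)    [271 ≡ 7 mod 8 ⇒ (2|271) = +1]
  = -(271|85)    [QR: 85 ≡ 1 mod 4, sign kept]
  = -(16|85)    [271 ≡ 16 mod 85]
  = -(1|85)    [85 ≡ 5 mod 8 ⇒ (2|85)^4 = +1]
  = -1    [(1|85) = 1]
The Legendre symbol is -1, so x^2 ≡ -5319 (mod 5861) has no solution.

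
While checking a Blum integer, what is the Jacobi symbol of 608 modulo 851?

Factor out 2: 608 = 2^5·19. Since 851 ≡ 3 (mod 8), (2/851) = -1, and (2/851)^5 = -1. Now have -(19/851).
Both 19 ≡ 3 and 851 ≡ 3 (mod 4), so reciprocity gives (19/851) = -(851/19). Reduce: 851 ≡ 15 (mod 19). Now have (15/19).
Both 15 ≡ 3 and 19 ≡ 3 (mod 4), so reciprocity gives (15/19) = -(19/15). Reduce: 19 ≡ 4 (mod 15). Now have -(4/15).
Factor out 2: 4 = 2^2. Since 15 ≡ 7 (mod 8), (2/15) = +1, and (2/15)^2 = +1. Now have -(1/15).
(1/15) = 1. Collecting the sign factors: -1.

-1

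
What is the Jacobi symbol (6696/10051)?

-1

(6696/10051)
  = -(837/10051)    [10051 ≡ 3 mod 8 ⇒ (2/10051)^3 = -1]
  = -(10051/837)    [QR: 837 ≡ 1 mod 4, sign kept]
  = -(7/837)    [10051 ≡ 7 mod 837]
  = -(837/7)    [QR: 837 ≡ 1 mod 4, sign kept]
  = -(4/7)    [837 ≡ 4 mod 7]
  = -(1/7)    [7 ≡ 7 mod 8 ⇒ (2/7)^2 = +1]
  = -1    [(1/7) = 1]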